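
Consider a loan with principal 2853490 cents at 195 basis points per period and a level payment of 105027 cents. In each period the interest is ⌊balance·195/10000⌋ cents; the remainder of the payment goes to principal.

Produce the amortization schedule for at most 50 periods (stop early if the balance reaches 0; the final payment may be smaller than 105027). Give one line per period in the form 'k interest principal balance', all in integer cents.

1. interest=⌊2853490·195/10000⌋=55643; principal=105027-55643=49384; balance=2853490-49384=2804106
2. interest=⌊2804106·195/10000⌋=54680; principal=105027-54680=50347; balance=2804106-50347=2753759
3. interest=⌊2753759·195/10000⌋=53698; principal=105027-53698=51329; balance=2753759-51329=2702430
4. interest=⌊2702430·195/10000⌋=52697; principal=105027-52697=52330; balance=2702430-52330=2650100
5. interest=⌊2650100·195/10000⌋=51676; principal=105027-51676=53351; balance=2650100-53351=2596749
6. interest=⌊2596749·195/10000⌋=50636; principal=105027-50636=54391; balance=2596749-54391=2542358
7. interest=⌊2542358·195/10000⌋=49575; principal=105027-49575=55452; balance=2542358-55452=2486906
8. interest=⌊2486906·195/10000⌋=48494; principal=105027-48494=56533; balance=2486906-56533=2430373
9. interest=⌊2430373·195/10000⌋=47392; principal=105027-47392=57635; balance=2430373-57635=2372738
10. interest=⌊2372738·195/10000⌋=46268; principal=105027-46268=58759; balance=2372738-58759=2313979
11. interest=⌊2313979·195/10000⌋=45122; principal=105027-45122=59905; balance=2313979-59905=2254074
12. interest=⌊2254074·195/10000⌋=43954; principal=105027-43954=61073; balance=2254074-61073=2193001
13. interest=⌊2193001·195/10000⌋=42763; principal=105027-42763=62264; balance=2193001-62264=2130737
14. interest=⌊2130737·195/10000⌋=41549; principal=105027-41549=63478; balance=2130737-63478=2067259
15. interest=⌊2067259·195/10000⌋=40311; principal=105027-40311=64716; balance=2067259-64716=2002543
16. interest=⌊2002543·195/10000⌋=39049; principal=105027-39049=65978; balance=2002543-65978=1936565
17. interest=⌊1936565·195/10000⌋=37763; principal=105027-37763=67264; balance=1936565-67264=1869301
18. interest=⌊1869301·195/10000⌋=36451; principal=105027-36451=68576; balance=1869301-68576=1800725
19. interest=⌊1800725·195/10000⌋=35114; principal=105027-35114=69913; balance=1800725-69913=1730812
20. interest=⌊1730812·195/10000⌋=33750; principal=105027-33750=71277; balance=1730812-71277=1659535
21. interest=⌊1659535·195/10000⌋=32360; principal=105027-32360=72667; balance=1659535-72667=1586868
22. interest=⌊1586868·195/10000⌋=30943; principal=105027-30943=74084; balance=1586868-74084=1512784
23. interest=⌊1512784·195/10000⌋=29499; principal=105027-29499=75528; balance=1512784-75528=1437256
24. interest=⌊1437256·195/10000⌋=28026; principal=105027-28026=77001; balance=1437256-77001=1360255
25. interest=⌊1360255·195/10000⌋=26524; principal=105027-26524=78503; balance=1360255-78503=1281752
26. interest=⌊1281752·195/10000⌋=24994; principal=105027-24994=80033; balance=1281752-80033=1201719
27. interest=⌊1201719·195/10000⌋=23433; principal=105027-23433=81594; balance=1201719-81594=1120125
28. interest=⌊1120125·195/10000⌋=21842; principal=105027-21842=83185; balance=1120125-83185=1036940
29. interest=⌊1036940·195/10000⌋=20220; principal=105027-20220=84807; balance=1036940-84807=952133
30. interest=⌊952133·195/10000⌋=18566; principal=105027-18566=86461; balance=952133-86461=865672
31. interest=⌊865672·195/10000⌋=16880; principal=105027-16880=88147; balance=865672-88147=777525
32. interest=⌊777525·195/10000⌋=15161; principal=105027-15161=89866; balance=777525-89866=687659
33. interest=⌊687659·195/10000⌋=13409; principal=105027-13409=91618; balance=687659-91618=596041
34. interest=⌊596041·195/10000⌋=11622; principal=105027-11622=93405; balance=596041-93405=502636
35. interest=⌊502636·195/10000⌋=9801; principal=105027-9801=95226; balance=502636-95226=407410
36. interest=⌊407410·195/10000⌋=7944; principal=105027-7944=97083; balance=407410-97083=310327
37. interest=⌊310327·195/10000⌋=6051; principal=105027-6051=98976; balance=310327-98976=211351
38. interest=⌊211351·195/10000⌋=4121; principal=105027-4121=100906; balance=211351-100906=110445
39. interest=⌊110445·195/10000⌋=2153; principal=105027-2153=102874; balance=110445-102874=7571
40. interest=⌊7571·195/10000⌋=147; principal=min(105027-147,7571)=7571; balance=7571-7571=0

1 55643 49384 2804106
2 54680 50347 2753759
3 53698 51329 2702430
4 52697 52330 2650100
5 51676 53351 2596749
6 50636 54391 2542358
7 49575 55452 2486906
8 48494 56533 2430373
9 47392 57635 2372738
10 46268 58759 2313979
11 45122 59905 2254074
12 43954 61073 2193001
13 42763 62264 2130737
14 41549 63478 2067259
15 40311 64716 2002543
16 39049 65978 1936565
17 37763 67264 1869301
18 36451 68576 1800725
19 35114 69913 1730812
20 33750 71277 1659535
21 32360 72667 1586868
22 30943 74084 1512784
23 29499 75528 1437256
24 28026 77001 1360255
25 26524 78503 1281752
26 24994 80033 1201719
27 23433 81594 1120125
28 21842 83185 1036940
29 20220 84807 952133
30 18566 86461 865672
31 16880 88147 777525
32 15161 89866 687659
33 13409 91618 596041
34 11622 93405 502636
35 9801 95226 407410
36 7944 97083 310327
37 6051 98976 211351
38 4121 100906 110445
39 2153 102874 7571
40 147 7571 0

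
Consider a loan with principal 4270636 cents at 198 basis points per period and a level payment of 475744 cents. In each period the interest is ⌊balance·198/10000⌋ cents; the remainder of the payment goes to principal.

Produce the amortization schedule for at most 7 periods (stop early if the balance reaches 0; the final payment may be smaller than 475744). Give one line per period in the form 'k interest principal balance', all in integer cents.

1 84558 391186 3879450
2 76813 398931 3480519
3 68914 406830 3073689
4 60859 414885 2658804
5 52644 423100 2235704
6 44266 431478 1804226
7 35723 440021 1364205

1. interest=⌊4270636·198/10000⌋=84558; principal=475744-84558=391186; balance=4270636-391186=3879450
2. interest=⌊3879450·198/10000⌋=76813; principal=475744-76813=398931; balance=3879450-398931=3480519
3. interest=⌊3480519·198/10000⌋=68914; principal=475744-68914=406830; balance=3480519-406830=3073689
4. interest=⌊3073689·198/10000⌋=60859; principal=475744-60859=414885; balance=3073689-414885=2658804
5. interest=⌊2658804·198/10000⌋=52644; principal=475744-52644=423100; balance=2658804-423100=2235704
6. interest=⌊2235704·198/10000⌋=44266; principal=475744-44266=431478; balance=2235704-431478=1804226
7. interest=⌊1804226·198/10000⌋=35723; principal=475744-35723=440021; balance=1804226-440021=1364205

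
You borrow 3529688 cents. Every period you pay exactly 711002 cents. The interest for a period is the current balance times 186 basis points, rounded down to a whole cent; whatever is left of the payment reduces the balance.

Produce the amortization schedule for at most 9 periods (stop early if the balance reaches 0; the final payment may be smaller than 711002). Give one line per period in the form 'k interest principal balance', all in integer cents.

1 65652 645350 2884338
2 53648 657354 2226984
3 41421 669581 1557403
4 28967 682035 875368
5 16281 694721 180647
6 3360 180647 0

1. interest=⌊3529688·186/10000⌋=65652; principal=711002-65652=645350; balance=3529688-645350=2884338
2. interest=⌊2884338·186/10000⌋=53648; principal=711002-53648=657354; balance=2884338-657354=2226984
3. interest=⌊2226984·186/10000⌋=41421; principal=711002-41421=669581; balance=2226984-669581=1557403
4. interest=⌊1557403·186/10000⌋=28967; principal=711002-28967=682035; balance=1557403-682035=875368
5. interest=⌊875368·186/10000⌋=16281; principal=711002-16281=694721; balance=875368-694721=180647
6. interest=⌊180647·186/10000⌋=3360; principal=min(711002-3360,180647)=180647; balance=180647-180647=0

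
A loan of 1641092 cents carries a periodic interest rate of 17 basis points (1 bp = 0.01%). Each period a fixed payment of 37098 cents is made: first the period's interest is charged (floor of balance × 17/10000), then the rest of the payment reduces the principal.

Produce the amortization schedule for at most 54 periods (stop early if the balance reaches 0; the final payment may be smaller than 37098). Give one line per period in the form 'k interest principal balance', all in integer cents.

1. interest=⌊1641092·17/10000⌋=2789; principal=37098-2789=34309; balance=1641092-34309=1606783
2. interest=⌊1606783·17/10000⌋=2731; principal=37098-2731=34367; balance=1606783-34367=1572416
3. interest=⌊1572416·17/10000⌋=2673; principal=37098-2673=34425; balance=1572416-34425=1537991
4. interest=⌊1537991·17/10000⌋=2614; principal=37098-2614=34484; balance=1537991-34484=1503507
5. interest=⌊1503507·17/10000⌋=2555; principal=37098-2555=34543; balance=1503507-34543=1468964
6. interest=⌊1468964·17/10000⌋=2497; principal=37098-2497=34601; balance=1468964-34601=1434363
7. interest=⌊1434363·17/10000⌋=2438; principal=37098-2438=34660; balance=1434363-34660=1399703
8. interest=⌊1399703·17/10000⌋=2379; principal=37098-2379=34719; balance=1399703-34719=1364984
9. interest=⌊1364984·17/10000⌋=2320; principal=37098-2320=34778; balance=1364984-34778=1330206
10. interest=⌊1330206·17/10000⌋=2261; principal=37098-2261=34837; balance=1330206-34837=1295369
11. interest=⌊1295369·17/10000⌋=2202; principal=37098-2202=34896; balance=1295369-34896=1260473
12. interest=⌊1260473·17/10000⌋=2142; principal=37098-2142=34956; balance=1260473-34956=1225517
13. interest=⌊1225517·17/10000⌋=2083; principal=37098-2083=35015; balance=1225517-35015=1190502
14. interest=⌊1190502·17/10000⌋=2023; principal=37098-2023=35075; balance=1190502-35075=1155427
15. interest=⌊1155427·17/10000⌋=1964; principal=37098-1964=35134; balance=1155427-35134=1120293
16. interest=⌊1120293·17/10000⌋=1904; principal=37098-1904=35194; balance=1120293-35194=1085099
17. interest=⌊1085099·17/10000⌋=1844; principal=37098-1844=35254; balance=1085099-35254=1049845
18. interest=⌊1049845·17/10000⌋=1784; principal=37098-1784=35314; balance=1049845-35314=1014531
19. interest=⌊1014531·17/10000⌋=1724; principal=37098-1724=35374; balance=1014531-35374=979157
20. interest=⌊979157·17/10000⌋=1664; principal=37098-1664=35434; balance=979157-35434=943723
21. interest=⌊943723·17/10000⌋=1604; principal=37098-1604=35494; balance=943723-35494=908229
22. interest=⌊908229·17/10000⌋=1543; principal=37098-1543=35555; balance=908229-35555=872674
23. interest=⌊872674·17/10000⌋=1483; principal=37098-1483=35615; balance=872674-35615=837059
24. interest=⌊837059·17/10000⌋=1423; principal=37098-1423=35675; balance=837059-35675=801384
25. interest=⌊801384·17/10000⌋=1362; principal=37098-1362=35736; balance=801384-35736=765648
26. interest=⌊765648·17/10000⌋=1301; principal=37098-1301=35797; balance=765648-35797=729851
27. interest=⌊729851·17/10000⌋=1240; principal=37098-1240=35858; balance=729851-35858=693993
28. interest=⌊693993·17/10000⌋=1179; principal=37098-1179=35919; balance=693993-35919=658074
29. interest=⌊658074·17/10000⌋=1118; principal=37098-1118=35980; balance=658074-35980=622094
30. interest=⌊622094·17/10000⌋=1057; principal=37098-1057=36041; balance=622094-36041=586053
31. interest=⌊586053·17/10000⌋=996; principal=37098-996=36102; balance=586053-36102=549951
32. interest=⌊549951·17/10000⌋=934; principal=37098-934=36164; balance=549951-36164=513787
33. interest=⌊513787·17/10000⌋=873; principal=37098-873=36225; balance=513787-36225=477562
34. interest=⌊477562·17/10000⌋=811; principal=37098-811=36287; balance=477562-36287=441275
35. interest=⌊441275·17/10000⌋=750; principal=37098-750=36348; balance=441275-36348=404927
36. interest=⌊404927·17/10000⌋=688; principal=37098-688=36410; balance=404927-36410=368517
37. interest=⌊368517·17/10000⌋=626; principal=37098-626=36472; balance=368517-36472=332045
38. interest=⌊332045·17/10000⌋=564; principal=37098-564=36534; balance=332045-36534=295511
39. interest=⌊295511·17/10000⌋=502; principal=37098-502=36596; balance=295511-36596=258915
40. interest=⌊258915·17/10000⌋=440; principal=37098-440=36658; balance=258915-36658=222257
41. interest=⌊222257·17/10000⌋=377; principal=37098-377=36721; balance=222257-36721=185536
42. interest=⌊185536·17/10000⌋=315; principal=37098-315=36783; balance=185536-36783=148753
43. interest=⌊148753·17/10000⌋=252; principal=37098-252=36846; balance=148753-36846=111907
44. interest=⌊111907·17/10000⌋=190; principal=37098-190=36908; balance=111907-36908=74999
45. interest=⌊74999·17/10000⌋=127; principal=37098-127=36971; balance=74999-36971=38028
46. interest=⌊38028·17/10000⌋=64; principal=37098-64=37034; balance=38028-37034=994
47. interest=⌊994·17/10000⌋=1; principal=min(37098-1,994)=994; balance=994-994=0

1 2789 34309 1606783
2 2731 34367 1572416
3 2673 34425 1537991
4 2614 34484 1503507
5 2555 34543 1468964
6 2497 34601 1434363
7 2438 34660 1399703
8 2379 34719 1364984
9 2320 34778 1330206
10 2261 34837 1295369
11 2202 34896 1260473
12 2142 34956 1225517
13 2083 35015 1190502
14 2023 35075 1155427
15 1964 35134 1120293
16 1904 35194 1085099
17 1844 35254 1049845
18 1784 35314 1014531
19 1724 35374 979157
20 1664 35434 943723
21 1604 35494 908229
22 1543 35555 872674
23 1483 35615 837059
24 1423 35675 801384
25 1362 35736 765648
26 1301 35797 729851
27 1240 35858 693993
28 1179 35919 658074
29 1118 35980 622094
30 1057 36041 586053
31 996 36102 549951
32 934 36164 513787
33 873 36225 477562
34 811 36287 441275
35 750 36348 404927
36 688 36410 368517
37 626 36472 332045
38 564 36534 295511
39 502 36596 258915
40 440 36658 222257
41 377 36721 185536
42 315 36783 148753
43 252 36846 111907
44 190 36908 74999
45 127 36971 38028
46 64 37034 994
47 1 994 0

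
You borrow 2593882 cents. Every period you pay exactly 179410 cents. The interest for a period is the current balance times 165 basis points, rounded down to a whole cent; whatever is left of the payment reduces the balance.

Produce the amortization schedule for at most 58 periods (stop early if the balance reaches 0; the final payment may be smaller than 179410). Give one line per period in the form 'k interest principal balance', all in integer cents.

1. interest=⌊2593882·165/10000⌋=42799; principal=179410-42799=136611; balance=2593882-136611=2457271
2. interest=⌊2457271·165/10000⌋=40544; principal=179410-40544=138866; balance=2457271-138866=2318405
3. interest=⌊2318405·165/10000⌋=38253; principal=179410-38253=141157; balance=2318405-141157=2177248
4. interest=⌊2177248·165/10000⌋=35924; principal=179410-35924=143486; balance=2177248-143486=2033762
5. interest=⌊2033762·165/10000⌋=33557; principal=179410-33557=145853; balance=2033762-145853=1887909
6. interest=⌊1887909·165/10000⌋=31150; principal=179410-31150=148260; balance=1887909-148260=1739649
7. interest=⌊1739649·165/10000⌋=28704; principal=179410-28704=150706; balance=1739649-150706=1588943
8. interest=⌊1588943·165/10000⌋=26217; principal=179410-26217=153193; balance=1588943-153193=1435750
9. interest=⌊1435750·165/10000⌋=23689; principal=179410-23689=155721; balance=1435750-155721=1280029
10. interest=⌊1280029·165/10000⌋=21120; principal=179410-21120=158290; balance=1280029-158290=1121739
11. interest=⌊1121739·165/10000⌋=18508; principal=179410-18508=160902; balance=1121739-160902=960837
12. interest=⌊960837·165/10000⌋=15853; principal=179410-15853=163557; balance=960837-163557=797280
13. interest=⌊797280·165/10000⌋=13155; principal=179410-13155=166255; balance=797280-166255=631025
14. interest=⌊631025·165/10000⌋=10411; principal=179410-10411=168999; balance=631025-168999=462026
15. interest=⌊462026·165/10000⌋=7623; principal=179410-7623=171787; balance=462026-171787=290239
16. interest=⌊290239·165/10000⌋=4788; principal=179410-4788=174622; balance=290239-174622=115617
17. interest=⌊115617·165/10000⌋=1907; principal=min(179410-1907,115617)=115617; balance=115617-115617=0

1 42799 136611 2457271
2 40544 138866 2318405
3 38253 141157 2177248
4 35924 143486 2033762
5 33557 145853 1887909
6 31150 148260 1739649
7 28704 150706 1588943
8 26217 153193 1435750
9 23689 155721 1280029
10 21120 158290 1121739
11 18508 160902 960837
12 15853 163557 797280
13 13155 166255 631025
14 10411 168999 462026
15 7623 171787 290239
16 4788 174622 115617
17 1907 115617 0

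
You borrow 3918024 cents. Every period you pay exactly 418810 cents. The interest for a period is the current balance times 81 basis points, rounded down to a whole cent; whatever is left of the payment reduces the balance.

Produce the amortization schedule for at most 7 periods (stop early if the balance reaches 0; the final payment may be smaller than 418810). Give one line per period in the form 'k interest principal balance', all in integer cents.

1 31735 387075 3530949
2 28600 390210 3140739
3 25439 393371 2747368
4 22253 396557 2350811
5 19041 399769 1951042
6 15803 403007 1548035
7 12539 406271 1141764

1. interest=⌊3918024·81/10000⌋=31735; principal=418810-31735=387075; balance=3918024-387075=3530949
2. interest=⌊3530949·81/10000⌋=28600; principal=418810-28600=390210; balance=3530949-390210=3140739
3. interest=⌊3140739·81/10000⌋=25439; principal=418810-25439=393371; balance=3140739-393371=2747368
4. interest=⌊2747368·81/10000⌋=22253; principal=418810-22253=396557; balance=2747368-396557=2350811
5. interest=⌊2350811·81/10000⌋=19041; principal=418810-19041=399769; balance=2350811-399769=1951042
6. interest=⌊1951042·81/10000⌋=15803; principal=418810-15803=403007; balance=1951042-403007=1548035
7. interest=⌊1548035·81/10000⌋=12539; principal=418810-12539=406271; balance=1548035-406271=1141764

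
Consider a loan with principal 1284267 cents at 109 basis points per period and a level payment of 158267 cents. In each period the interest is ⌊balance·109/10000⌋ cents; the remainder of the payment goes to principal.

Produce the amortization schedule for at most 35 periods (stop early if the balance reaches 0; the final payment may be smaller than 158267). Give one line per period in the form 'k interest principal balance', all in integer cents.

1 13998 144269 1139998
2 12425 145842 994156
3 10836 147431 846725
4 9229 149038 697687
5 7604 150663 547024
6 5962 152305 394719
7 4302 153965 240754
8 2624 155643 85111
9 927 85111 0

1. interest=⌊1284267·109/10000⌋=13998; principal=158267-13998=144269; balance=1284267-144269=1139998
2. interest=⌊1139998·109/10000⌋=12425; principal=158267-12425=145842; balance=1139998-145842=994156
3. interest=⌊994156·109/10000⌋=10836; principal=158267-10836=147431; balance=994156-147431=846725
4. interest=⌊846725·109/10000⌋=9229; principal=158267-9229=149038; balance=846725-149038=697687
5. interest=⌊697687·109/10000⌋=7604; principal=158267-7604=150663; balance=697687-150663=547024
6. interest=⌊547024·109/10000⌋=5962; principal=158267-5962=152305; balance=547024-152305=394719
7. interest=⌊394719·109/10000⌋=4302; principal=158267-4302=153965; balance=394719-153965=240754
8. interest=⌊240754·109/10000⌋=2624; principal=158267-2624=155643; balance=240754-155643=85111
9. interest=⌊85111·109/10000⌋=927; principal=min(158267-927,85111)=85111; balance=85111-85111=0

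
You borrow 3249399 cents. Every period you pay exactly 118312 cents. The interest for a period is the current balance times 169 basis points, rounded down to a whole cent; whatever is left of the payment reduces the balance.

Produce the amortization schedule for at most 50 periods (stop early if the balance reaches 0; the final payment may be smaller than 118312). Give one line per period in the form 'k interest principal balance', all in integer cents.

1 54914 63398 3186001
2 53843 64469 3121532
3 52753 65559 3055973
4 51645 66667 2989306
5 50519 67793 2921513
6 49373 68939 2852574
7 48208 70104 2782470
8 47023 71289 2711181
9 45818 72494 2638687
10 44593 73719 2564968
11 43347 74965 2490003
12 42081 76231 2413772
13 40792 77520 2336252
14 39482 78830 2257422
15 38150 80162 2177260
16 36795 81517 2095743
17 35418 82894 2012849
18 34017 84295 1928554
19 32592 85720 1842834
20 31143 87169 1755665
21 29670 88642 1667023
22 28172 90140 1576883
23 26649 91663 1485220
24 25100 93212 1392008
25 23524 94788 1297220
26 21923 96389 1200831
27 20294 98018 1102813
28 18637 99675 1003138
29 16953 101359 901779
30 15240 103072 798707
31 13498 104814 693893
32 11726 106586 587307
33 9925 108387 478920
34 8093 110219 368701
35 6231 112081 256620
36 4336 113976 142644
37 2410 115902 26742
38 451 26742 0

1. interest=⌊3249399·169/10000⌋=54914; principal=118312-54914=63398; balance=3249399-63398=3186001
2. interest=⌊3186001·169/10000⌋=53843; principal=118312-53843=64469; balance=3186001-64469=3121532
3. interest=⌊3121532·169/10000⌋=52753; principal=118312-52753=65559; balance=3121532-65559=3055973
4. interest=⌊3055973·169/10000⌋=51645; principal=118312-51645=66667; balance=3055973-66667=2989306
5. interest=⌊2989306·169/10000⌋=50519; principal=118312-50519=67793; balance=2989306-67793=2921513
6. interest=⌊2921513·169/10000⌋=49373; principal=118312-49373=68939; balance=2921513-68939=2852574
7. interest=⌊2852574·169/10000⌋=48208; principal=118312-48208=70104; balance=2852574-70104=2782470
8. interest=⌊2782470·169/10000⌋=47023; principal=118312-47023=71289; balance=2782470-71289=2711181
9. interest=⌊2711181·169/10000⌋=45818; principal=118312-45818=72494; balance=2711181-72494=2638687
10. interest=⌊2638687·169/10000⌋=44593; principal=118312-44593=73719; balance=2638687-73719=2564968
11. interest=⌊2564968·169/10000⌋=43347; principal=118312-43347=74965; balance=2564968-74965=2490003
12. interest=⌊2490003·169/10000⌋=42081; principal=118312-42081=76231; balance=2490003-76231=2413772
13. interest=⌊2413772·169/10000⌋=40792; principal=118312-40792=77520; balance=2413772-77520=2336252
14. interest=⌊2336252·169/10000⌋=39482; principal=118312-39482=78830; balance=2336252-78830=2257422
15. interest=⌊2257422·169/10000⌋=38150; principal=118312-38150=80162; balance=2257422-80162=2177260
16. interest=⌊2177260·169/10000⌋=36795; principal=118312-36795=81517; balance=2177260-81517=2095743
17. interest=⌊2095743·169/10000⌋=35418; principal=118312-35418=82894; balance=2095743-82894=2012849
18. interest=⌊2012849·169/10000⌋=34017; principal=118312-34017=84295; balance=2012849-84295=1928554
19. interest=⌊1928554·169/10000⌋=32592; principal=118312-32592=85720; balance=1928554-85720=1842834
20. interest=⌊1842834·169/10000⌋=31143; principal=118312-31143=87169; balance=1842834-87169=1755665
21. interest=⌊1755665·169/10000⌋=29670; principal=118312-29670=88642; balance=1755665-88642=1667023
22. interest=⌊1667023·169/10000⌋=28172; principal=118312-28172=90140; balance=1667023-90140=1576883
23. interest=⌊1576883·169/10000⌋=26649; principal=118312-26649=91663; balance=1576883-91663=1485220
24. interest=⌊1485220·169/10000⌋=25100; principal=118312-25100=93212; balance=1485220-93212=1392008
25. interest=⌊1392008·169/10000⌋=23524; principal=118312-23524=94788; balance=1392008-94788=1297220
26. interest=⌊1297220·169/10000⌋=21923; principal=118312-21923=96389; balance=1297220-96389=1200831
27. interest=⌊1200831·169/10000⌋=20294; principal=118312-20294=98018; balance=1200831-98018=1102813
28. interest=⌊1102813·169/10000⌋=18637; principal=118312-18637=99675; balance=1102813-99675=1003138
29. interest=⌊1003138·169/10000⌋=16953; principal=118312-16953=101359; balance=1003138-101359=901779
30. interest=⌊901779·169/10000⌋=15240; principal=118312-15240=103072; balance=901779-103072=798707
31. interest=⌊798707·169/10000⌋=13498; principal=118312-13498=104814; balance=798707-104814=693893
32. interest=⌊693893·169/10000⌋=11726; principal=118312-11726=106586; balance=693893-106586=587307
33. interest=⌊587307·169/10000⌋=9925; principal=118312-9925=108387; balance=587307-108387=478920
34. interest=⌊478920·169/10000⌋=8093; principal=118312-8093=110219; balance=478920-110219=368701
35. interest=⌊368701·169/10000⌋=6231; principal=118312-6231=112081; balance=368701-112081=256620
36. interest=⌊256620·169/10000⌋=4336; principal=118312-4336=113976; balance=256620-113976=142644
37. interest=⌊142644·169/10000⌋=2410; principal=118312-2410=115902; balance=142644-115902=26742
38. interest=⌊26742·169/10000⌋=451; principal=min(118312-451,26742)=26742; balance=26742-26742=0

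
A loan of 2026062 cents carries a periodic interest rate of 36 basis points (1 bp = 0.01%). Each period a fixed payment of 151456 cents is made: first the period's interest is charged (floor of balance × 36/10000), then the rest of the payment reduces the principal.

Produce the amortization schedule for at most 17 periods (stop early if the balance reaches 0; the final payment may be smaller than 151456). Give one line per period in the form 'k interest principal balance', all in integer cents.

1. interest=⌊2026062·36/10000⌋=7293; principal=151456-7293=144163; balance=2026062-144163=1881899
2. interest=⌊1881899·36/10000⌋=6774; principal=151456-6774=144682; balance=1881899-144682=1737217
3. interest=⌊1737217·36/10000⌋=6253; principal=151456-6253=145203; balance=1737217-145203=1592014
4. interest=⌊1592014·36/10000⌋=5731; principal=151456-5731=145725; balance=1592014-145725=1446289
5. interest=⌊1446289·36/10000⌋=5206; principal=151456-5206=146250; balance=1446289-146250=1300039
6. interest=⌊1300039·36/10000⌋=4680; principal=151456-4680=146776; balance=1300039-146776=1153263
7. interest=⌊1153263·36/10000⌋=4151; principal=151456-4151=147305; balance=1153263-147305=1005958
8. interest=⌊1005958·36/10000⌋=3621; principal=151456-3621=147835; balance=1005958-147835=858123
9. interest=⌊858123·36/10000⌋=3089; principal=151456-3089=148367; balance=858123-148367=709756
10. interest=⌊709756·36/10000⌋=2555; principal=151456-2555=148901; balance=709756-148901=560855
11. interest=⌊560855·36/10000⌋=2019; principal=151456-2019=149437; balance=560855-149437=411418
12. interest=⌊411418·36/10000⌋=1481; principal=151456-1481=149975; balance=411418-149975=261443
13. interest=⌊261443·36/10000⌋=941; principal=151456-941=150515; balance=261443-150515=110928
14. interest=⌊110928·36/10000⌋=399; principal=min(151456-399,110928)=110928; balance=110928-110928=0

1 7293 144163 1881899
2 6774 144682 1737217
3 6253 145203 1592014
4 5731 145725 1446289
5 5206 146250 1300039
6 4680 146776 1153263
7 4151 147305 1005958
8 3621 147835 858123
9 3089 148367 709756
10 2555 148901 560855
11 2019 149437 411418
12 1481 149975 261443
13 941 150515 110928
14 399 110928 0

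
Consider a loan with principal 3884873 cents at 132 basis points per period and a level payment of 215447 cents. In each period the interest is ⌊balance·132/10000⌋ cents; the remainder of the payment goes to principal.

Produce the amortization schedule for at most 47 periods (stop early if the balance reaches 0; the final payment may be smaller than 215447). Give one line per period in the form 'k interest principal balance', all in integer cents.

1 51280 164167 3720706
2 49113 166334 3554372
3 46917 168530 3385842
4 44693 170754 3215088
5 42439 173008 3042080
6 40155 175292 2866788
7 37841 177606 2689182
8 35497 179950 2509232
9 33121 182326 2326906
10 30715 184732 2142174
11 28276 187171 1955003
12 25806 189641 1765362
13 23302 192145 1573217
14 20766 194681 1378536
15 18196 197251 1181285
16 15592 199855 981430
17 12954 202493 778937
18 10281 205166 573771
19 7573 207874 365897
20 4829 210618 155279
21 2049 155279 0

1. interest=⌊3884873·132/10000⌋=51280; principal=215447-51280=164167; balance=3884873-164167=3720706
2. interest=⌊3720706·132/10000⌋=49113; principal=215447-49113=166334; balance=3720706-166334=3554372
3. interest=⌊3554372·132/10000⌋=46917; principal=215447-46917=168530; balance=3554372-168530=3385842
4. interest=⌊3385842·132/10000⌋=44693; principal=215447-44693=170754; balance=3385842-170754=3215088
5. interest=⌊3215088·132/10000⌋=42439; principal=215447-42439=173008; balance=3215088-173008=3042080
6. interest=⌊3042080·132/10000⌋=40155; principal=215447-40155=175292; balance=3042080-175292=2866788
7. interest=⌊2866788·132/10000⌋=37841; principal=215447-37841=177606; balance=2866788-177606=2689182
8. interest=⌊2689182·132/10000⌋=35497; principal=215447-35497=179950; balance=2689182-179950=2509232
9. interest=⌊2509232·132/10000⌋=33121; principal=215447-33121=182326; balance=2509232-182326=2326906
10. interest=⌊2326906·132/10000⌋=30715; principal=215447-30715=184732; balance=2326906-184732=2142174
11. interest=⌊2142174·132/10000⌋=28276; principal=215447-28276=187171; balance=2142174-187171=1955003
12. interest=⌊1955003·132/10000⌋=25806; principal=215447-25806=189641; balance=1955003-189641=1765362
13. interest=⌊1765362·132/10000⌋=23302; principal=215447-23302=192145; balance=1765362-192145=1573217
14. interest=⌊1573217·132/10000⌋=20766; principal=215447-20766=194681; balance=1573217-194681=1378536
15. interest=⌊1378536·132/10000⌋=18196; principal=215447-18196=197251; balance=1378536-197251=1181285
16. interest=⌊1181285·132/10000⌋=15592; principal=215447-15592=199855; balance=1181285-199855=981430
17. interest=⌊981430·132/10000⌋=12954; principal=215447-12954=202493; balance=981430-202493=778937
18. interest=⌊778937·132/10000⌋=10281; principal=215447-10281=205166; balance=778937-205166=573771
19. interest=⌊573771·132/10000⌋=7573; principal=215447-7573=207874; balance=573771-207874=365897
20. interest=⌊365897·132/10000⌋=4829; principal=215447-4829=210618; balance=365897-210618=155279
21. interest=⌊155279·132/10000⌋=2049; principal=min(215447-2049,155279)=155279; balance=155279-155279=0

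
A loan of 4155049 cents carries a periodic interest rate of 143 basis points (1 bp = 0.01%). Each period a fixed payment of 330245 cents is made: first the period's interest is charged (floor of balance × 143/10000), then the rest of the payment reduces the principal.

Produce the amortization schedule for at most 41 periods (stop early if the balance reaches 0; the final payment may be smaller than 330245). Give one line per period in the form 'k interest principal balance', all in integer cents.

1. interest=⌊4155049·143/10000⌋=59417; principal=330245-59417=270828; balance=4155049-270828=3884221
2. interest=⌊3884221·143/10000⌋=55544; principal=330245-55544=274701; balance=3884221-274701=3609520
3. interest=⌊3609520·143/10000⌋=51616; principal=330245-51616=278629; balance=3609520-278629=3330891
4. interest=⌊3330891·143/10000⌋=47631; principal=330245-47631=282614; balance=3330891-282614=3048277
5. interest=⌊3048277·143/10000⌋=43590; principal=330245-43590=286655; balance=3048277-286655=2761622
6. interest=⌊2761622·143/10000⌋=39491; principal=330245-39491=290754; balance=2761622-290754=2470868
7. interest=⌊2470868·143/10000⌋=35333; principal=330245-35333=294912; balance=2470868-294912=2175956
8. interest=⌊2175956·143/10000⌋=31116; principal=330245-31116=299129; balance=2175956-299129=1876827
9. interest=⌊1876827·143/10000⌋=26838; principal=330245-26838=303407; balance=1876827-303407=1573420
10. interest=⌊1573420·143/10000⌋=22499; principal=330245-22499=307746; balance=1573420-307746=1265674
11. interest=⌊1265674·143/10000⌋=18099; principal=330245-18099=312146; balance=1265674-312146=953528
12. interest=⌊953528·143/10000⌋=13635; principal=330245-13635=316610; balance=953528-316610=636918
13. interest=⌊636918·143/10000⌋=9107; principal=330245-9107=321138; balance=636918-321138=315780
14. interest=⌊315780·143/10000⌋=4515; principal=min(330245-4515,315780)=315780; balance=315780-315780=0

1 59417 270828 3884221
2 55544 274701 3609520
3 51616 278629 3330891
4 47631 282614 3048277
5 43590 286655 2761622
6 39491 290754 2470868
7 35333 294912 2175956
8 31116 299129 1876827
9 26838 303407 1573420
10 22499 307746 1265674
11 18099 312146 953528
12 13635 316610 636918
13 9107 321138 315780
14 4515 315780 0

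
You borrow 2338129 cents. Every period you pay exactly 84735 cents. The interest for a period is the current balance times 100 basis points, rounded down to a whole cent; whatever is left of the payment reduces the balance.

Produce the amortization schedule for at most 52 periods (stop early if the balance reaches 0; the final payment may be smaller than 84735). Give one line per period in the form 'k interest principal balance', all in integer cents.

1 23381 61354 2276775
2 22767 61968 2214807
3 22148 62587 2152220
4 21522 63213 2089007
5 20890 63845 2025162
6 20251 64484 1960678
7 19606 65129 1895549
8 18955 65780 1829769
9 18297 66438 1763331
10 17633 67102 1696229
11 16962 67773 1628456
12 16284 68451 1560005
13 15600 69135 1490870
14 14908 69827 1421043
15 14210 70525 1350518
16 13505 71230 1279288
17 12792 71943 1207345
18 12073 72662 1134683
19 11346 73389 1061294
20 10612 74123 987171
21 9871 74864 912307
22 9123 75612 836695
23 8366 76369 760326
24 7603 77132 683194
25 6831 77904 605290
26 6052 78683 526607
27 5266 79469 447138
28 4471 80264 366874
29 3668 81067 285807
30 2858 81877 203930
31 2039 82696 121234
32 1212 83523 37711
33 377 37711 0

1. interest=⌊2338129·100/10000⌋=23381; principal=84735-23381=61354; balance=2338129-61354=2276775
2. interest=⌊2276775·100/10000⌋=22767; principal=84735-22767=61968; balance=2276775-61968=2214807
3. interest=⌊2214807·100/10000⌋=22148; principal=84735-22148=62587; balance=2214807-62587=2152220
4. interest=⌊2152220·100/10000⌋=21522; principal=84735-21522=63213; balance=2152220-63213=2089007
5. interest=⌊2089007·100/10000⌋=20890; principal=84735-20890=63845; balance=2089007-63845=2025162
6. interest=⌊2025162·100/10000⌋=20251; principal=84735-20251=64484; balance=2025162-64484=1960678
7. interest=⌊1960678·100/10000⌋=19606; principal=84735-19606=65129; balance=1960678-65129=1895549
8. interest=⌊1895549·100/10000⌋=18955; principal=84735-18955=65780; balance=1895549-65780=1829769
9. interest=⌊1829769·100/10000⌋=18297; principal=84735-18297=66438; balance=1829769-66438=1763331
10. interest=⌊1763331·100/10000⌋=17633; principal=84735-17633=67102; balance=1763331-67102=1696229
11. interest=⌊1696229·100/10000⌋=16962; principal=84735-16962=67773; balance=1696229-67773=1628456
12. interest=⌊1628456·100/10000⌋=16284; principal=84735-16284=68451; balance=1628456-68451=1560005
13. interest=⌊1560005·100/10000⌋=15600; principal=84735-15600=69135; balance=1560005-69135=1490870
14. interest=⌊1490870·100/10000⌋=14908; principal=84735-14908=69827; balance=1490870-69827=1421043
15. interest=⌊1421043·100/10000⌋=14210; principal=84735-14210=70525; balance=1421043-70525=1350518
16. interest=⌊1350518·100/10000⌋=13505; principal=84735-13505=71230; balance=1350518-71230=1279288
17. interest=⌊1279288·100/10000⌋=12792; principal=84735-12792=71943; balance=1279288-71943=1207345
18. interest=⌊1207345·100/10000⌋=12073; principal=84735-12073=72662; balance=1207345-72662=1134683
19. interest=⌊1134683·100/10000⌋=11346; principal=84735-11346=73389; balance=1134683-73389=1061294
20. interest=⌊1061294·100/10000⌋=10612; principal=84735-10612=74123; balance=1061294-74123=987171
21. interest=⌊987171·100/10000⌋=9871; principal=84735-9871=74864; balance=987171-74864=912307
22. interest=⌊912307·100/10000⌋=9123; principal=84735-9123=75612; balance=912307-75612=836695
23. interest=⌊836695·100/10000⌋=8366; principal=84735-8366=76369; balance=836695-76369=760326
24. interest=⌊760326·100/10000⌋=7603; principal=84735-7603=77132; balance=760326-77132=683194
25. interest=⌊683194·100/10000⌋=6831; principal=84735-6831=77904; balance=683194-77904=605290
26. interest=⌊605290·100/10000⌋=6052; principal=84735-6052=78683; balance=605290-78683=526607
27. interest=⌊526607·100/10000⌋=5266; principal=84735-5266=79469; balance=526607-79469=447138
28. interest=⌊447138·100/10000⌋=4471; principal=84735-4471=80264; balance=447138-80264=366874
29. interest=⌊366874·100/10000⌋=3668; principal=84735-3668=81067; balance=366874-81067=285807
30. interest=⌊285807·100/10000⌋=2858; principal=84735-2858=81877; balance=285807-81877=203930
31. interest=⌊203930·100/10000⌋=2039; principal=84735-2039=82696; balance=203930-82696=121234
32. interest=⌊121234·100/10000⌋=1212; principal=84735-1212=83523; balance=121234-83523=37711
33. interest=⌊37711·100/10000⌋=377; principal=min(84735-377,37711)=37711; balance=37711-37711=0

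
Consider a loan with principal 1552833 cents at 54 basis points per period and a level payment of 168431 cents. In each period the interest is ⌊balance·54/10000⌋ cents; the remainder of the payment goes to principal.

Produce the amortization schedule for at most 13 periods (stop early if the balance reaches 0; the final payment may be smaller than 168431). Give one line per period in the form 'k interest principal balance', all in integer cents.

1. interest=⌊1552833·54/10000⌋=8385; principal=168431-8385=160046; balance=1552833-160046=1392787
2. interest=⌊1392787·54/10000⌋=7521; principal=168431-7521=160910; balance=1392787-160910=1231877
3. interest=⌊1231877·54/10000⌋=6652; principal=168431-6652=161779; balance=1231877-161779=1070098
4. interest=⌊1070098·54/10000⌋=5778; principal=168431-5778=162653; balance=1070098-162653=907445
5. interest=⌊907445·54/10000⌋=4900; principal=168431-4900=163531; balance=907445-163531=743914
6. interest=⌊743914·54/10000⌋=4017; principal=168431-4017=164414; balance=743914-164414=579500
7. interest=⌊579500·54/10000⌋=3129; principal=168431-3129=165302; balance=579500-165302=414198
8. interest=⌊414198·54/10000⌋=2236; principal=168431-2236=166195; balance=414198-166195=248003
9. interest=⌊248003·54/10000⌋=1339; principal=168431-1339=167092; balance=248003-167092=80911
10. interest=⌊80911·54/10000⌋=436; principal=min(168431-436,80911)=80911; balance=80911-80911=0

1 8385 160046 1392787
2 7521 160910 1231877
3 6652 161779 1070098
4 5778 162653 907445
5 4900 163531 743914
6 4017 164414 579500
7 3129 165302 414198
8 2236 166195 248003
9 1339 167092 80911
10 436 80911 0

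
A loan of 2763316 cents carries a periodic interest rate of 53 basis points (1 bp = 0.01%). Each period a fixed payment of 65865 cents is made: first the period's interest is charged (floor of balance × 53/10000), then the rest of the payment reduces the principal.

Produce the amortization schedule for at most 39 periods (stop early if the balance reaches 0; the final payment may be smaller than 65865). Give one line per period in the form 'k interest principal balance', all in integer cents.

1 14645 51220 2712096
2 14374 51491 2660605
3 14101 51764 2608841
4 13826 52039 2556802
5 13551 52314 2504488
6 13273 52592 2451896
7 12995 52870 2399026
8 12714 53151 2345875
9 12433 53432 2292443
10 12149 53716 2238727
11 11865 54000 2184727
12 11579 54286 2130441
13 11291 54574 2075867
14 11002 54863 2021004
15 10711 55154 1965850
16 10419 55446 1910404
17 10125 55740 1854664
18 9829 56036 1798628
19 9532 56333 1742295
20 9234 56631 1685664
21 8934 56931 1628733
22 8632 57233 1571500
23 8328 57537 1513963
24 8024 57841 1456122
25 7717 58148 1397974
26 7409 58456 1339518
27 7099 58766 1280752
28 6787 59078 1221674
29 6474 59391 1162283
30 6160 59705 1102578
31 5843 60022 1042556
32 5525 60340 982216
33 5205 60660 921556
34 4884 60981 860575
35 4561 61304 799271
36 4236 61629 737642
37 3909 61956 675686
38 3581 62284 613402
39 3251 62614 550788

1. interest=⌊2763316·53/10000⌋=14645; principal=65865-14645=51220; balance=2763316-51220=2712096
2. interest=⌊2712096·53/10000⌋=14374; principal=65865-14374=51491; balance=2712096-51491=2660605
3. interest=⌊2660605·53/10000⌋=14101; principal=65865-14101=51764; balance=2660605-51764=2608841
4. interest=⌊2608841·53/10000⌋=13826; principal=65865-13826=52039; balance=2608841-52039=2556802
5. interest=⌊2556802·53/10000⌋=13551; principal=65865-13551=52314; balance=2556802-52314=2504488
6. interest=⌊2504488·53/10000⌋=13273; principal=65865-13273=52592; balance=2504488-52592=2451896
7. interest=⌊2451896·53/10000⌋=12995; principal=65865-12995=52870; balance=2451896-52870=2399026
8. interest=⌊2399026·53/10000⌋=12714; principal=65865-12714=53151; balance=2399026-53151=2345875
9. interest=⌊2345875·53/10000⌋=12433; principal=65865-12433=53432; balance=2345875-53432=2292443
10. interest=⌊2292443·53/10000⌋=12149; principal=65865-12149=53716; balance=2292443-53716=2238727
11. interest=⌊2238727·53/10000⌋=11865; principal=65865-11865=54000; balance=2238727-54000=2184727
12. interest=⌊2184727·53/10000⌋=11579; principal=65865-11579=54286; balance=2184727-54286=2130441
13. interest=⌊2130441·53/10000⌋=11291; principal=65865-11291=54574; balance=2130441-54574=2075867
14. interest=⌊2075867·53/10000⌋=11002; principal=65865-11002=54863; balance=2075867-54863=2021004
15. interest=⌊2021004·53/10000⌋=10711; principal=65865-10711=55154; balance=2021004-55154=1965850
16. interest=⌊1965850·53/10000⌋=10419; principal=65865-10419=55446; balance=1965850-55446=1910404
17. interest=⌊1910404·53/10000⌋=10125; principal=65865-10125=55740; balance=1910404-55740=1854664
18. interest=⌊1854664·53/10000⌋=9829; principal=65865-9829=56036; balance=1854664-56036=1798628
19. interest=⌊1798628·53/10000⌋=9532; principal=65865-9532=56333; balance=1798628-56333=1742295
20. interest=⌊1742295·53/10000⌋=9234; principal=65865-9234=56631; balance=1742295-56631=1685664
21. interest=⌊1685664·53/10000⌋=8934; principal=65865-8934=56931; balance=1685664-56931=1628733
22. interest=⌊1628733·53/10000⌋=8632; principal=65865-8632=57233; balance=1628733-57233=1571500
23. interest=⌊1571500·53/10000⌋=8328; principal=65865-8328=57537; balance=1571500-57537=1513963
24. interest=⌊1513963·53/10000⌋=8024; principal=65865-8024=57841; balance=1513963-57841=1456122
25. interest=⌊1456122·53/10000⌋=7717; principal=65865-7717=58148; balance=1456122-58148=1397974
26. interest=⌊1397974·53/10000⌋=7409; principal=65865-7409=58456; balance=1397974-58456=1339518
27. interest=⌊1339518·53/10000⌋=7099; principal=65865-7099=58766; balance=1339518-58766=1280752
28. interest=⌊1280752·53/10000⌋=6787; principal=65865-6787=59078; balance=1280752-59078=1221674
29. interest=⌊1221674·53/10000⌋=6474; principal=65865-6474=59391; balance=1221674-59391=1162283
30. interest=⌊1162283·53/10000⌋=6160; principal=65865-6160=59705; balance=1162283-59705=1102578
31. interest=⌊1102578·53/10000⌋=5843; principal=65865-5843=60022; balance=1102578-60022=1042556
32. interest=⌊1042556·53/10000⌋=5525; principal=65865-5525=60340; balance=1042556-60340=982216
33. interest=⌊982216·53/10000⌋=5205; principal=65865-5205=60660; balance=982216-60660=921556
34. interest=⌊921556·53/10000⌋=4884; principal=65865-4884=60981; balance=921556-60981=860575
35. interest=⌊860575·53/10000⌋=4561; principal=65865-4561=61304; balance=860575-61304=799271
36. interest=⌊799271·53/10000⌋=4236; principal=65865-4236=61629; balance=799271-61629=737642
37. interest=⌊737642·53/10000⌋=3909; principal=65865-3909=61956; balance=737642-61956=675686
38. interest=⌊675686·53/10000⌋=3581; principal=65865-3581=62284; balance=675686-62284=613402
39. interest=⌊613402·53/10000⌋=3251; principal=65865-3251=62614; balance=613402-62614=550788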